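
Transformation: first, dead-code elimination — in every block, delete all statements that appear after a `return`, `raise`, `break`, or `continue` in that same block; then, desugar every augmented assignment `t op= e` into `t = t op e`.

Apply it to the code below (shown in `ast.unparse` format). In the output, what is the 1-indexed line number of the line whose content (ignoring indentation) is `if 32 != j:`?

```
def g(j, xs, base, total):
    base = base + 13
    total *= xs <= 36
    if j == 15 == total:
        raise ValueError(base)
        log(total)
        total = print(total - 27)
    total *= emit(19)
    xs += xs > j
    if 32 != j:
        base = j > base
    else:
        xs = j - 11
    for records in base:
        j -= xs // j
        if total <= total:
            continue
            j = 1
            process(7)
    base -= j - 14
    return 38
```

Transformed code:
def g(j, xs, base, total):
    base = base + 13
    total = total * (xs <= 36)
    if j == 15 == total:
        raise ValueError(base)
    total = total * emit(19)
    xs = xs + (xs > j)
    if 32 != j:
        base = j > base
    else:
        xs = j - 11
    for records in base:
        j = j - xs // j
        if total <= total:
            continue
    base = base - (j - 14)
    return 38

8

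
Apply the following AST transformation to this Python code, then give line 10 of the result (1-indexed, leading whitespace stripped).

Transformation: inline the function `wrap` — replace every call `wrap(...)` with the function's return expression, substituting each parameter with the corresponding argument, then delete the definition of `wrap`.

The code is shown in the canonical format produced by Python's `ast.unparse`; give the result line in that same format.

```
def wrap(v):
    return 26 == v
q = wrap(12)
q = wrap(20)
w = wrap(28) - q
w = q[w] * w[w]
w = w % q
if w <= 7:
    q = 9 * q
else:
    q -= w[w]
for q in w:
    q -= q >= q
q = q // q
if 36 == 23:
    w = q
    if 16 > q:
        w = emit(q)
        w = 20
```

for q in w:

Transformed code:
q = 26 == 12
q = 26 == 20
w = (26 == 28) - q
w = q[w] * w[w]
w = w % q
if w <= 7:
    q = 9 * q
else:
    q -= w[w]
for q in w:
    q -= q >= q
q = q // q
if 36 == 23:
    w = q
    if 16 > q:
        w = emit(q)
        w = 20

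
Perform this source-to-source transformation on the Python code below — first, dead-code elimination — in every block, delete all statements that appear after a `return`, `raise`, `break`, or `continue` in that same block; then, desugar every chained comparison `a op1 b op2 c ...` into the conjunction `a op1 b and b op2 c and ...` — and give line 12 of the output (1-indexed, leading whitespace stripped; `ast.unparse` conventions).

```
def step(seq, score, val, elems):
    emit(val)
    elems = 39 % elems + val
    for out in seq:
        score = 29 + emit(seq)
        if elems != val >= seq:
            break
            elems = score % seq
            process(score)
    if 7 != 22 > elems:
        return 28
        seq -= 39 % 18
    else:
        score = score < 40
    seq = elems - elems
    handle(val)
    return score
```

seq = elems - elems

Transformed code:
def step(seq, score, val, elems):
    emit(val)
    elems = 39 % elems + val
    for out in seq:
        score = 29 + emit(seq)
        if elems != val and val >= seq:
            break
    if 7 != 22 and 22 > elems:
        return 28
    else:
        score = score < 40
    seq = elems - elems
    handle(val)
    return score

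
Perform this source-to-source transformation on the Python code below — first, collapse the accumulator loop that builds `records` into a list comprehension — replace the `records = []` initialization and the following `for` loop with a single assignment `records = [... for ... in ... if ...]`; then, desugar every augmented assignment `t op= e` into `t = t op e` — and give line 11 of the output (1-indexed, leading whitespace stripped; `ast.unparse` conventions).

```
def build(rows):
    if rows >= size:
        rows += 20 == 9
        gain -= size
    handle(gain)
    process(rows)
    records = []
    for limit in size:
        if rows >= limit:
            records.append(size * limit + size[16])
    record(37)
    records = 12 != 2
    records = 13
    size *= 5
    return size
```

size = size * 5

Transformed code:
def build(rows):
    if rows >= size:
        rows = rows + (20 == 9)
        gain = gain - size
    handle(gain)
    process(rows)
    records = [size * limit + size[16] for limit in size if rows >= limit]
    record(37)
    records = 12 != 2
    records = 13
    size = size * 5
    return size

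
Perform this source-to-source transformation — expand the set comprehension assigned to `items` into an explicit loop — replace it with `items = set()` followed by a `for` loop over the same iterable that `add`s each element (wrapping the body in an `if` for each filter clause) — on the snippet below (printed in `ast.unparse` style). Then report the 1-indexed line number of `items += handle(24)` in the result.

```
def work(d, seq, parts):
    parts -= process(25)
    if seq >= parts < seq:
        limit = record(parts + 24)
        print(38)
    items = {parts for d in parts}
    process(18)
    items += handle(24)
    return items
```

Transformed code:
def work(d, seq, parts):
    parts -= process(25)
    if seq >= parts < seq:
        limit = record(parts + 24)
        print(38)
    items = set()
    for d in parts:
        items.add(parts)
    process(18)
    items += handle(24)
    return items

10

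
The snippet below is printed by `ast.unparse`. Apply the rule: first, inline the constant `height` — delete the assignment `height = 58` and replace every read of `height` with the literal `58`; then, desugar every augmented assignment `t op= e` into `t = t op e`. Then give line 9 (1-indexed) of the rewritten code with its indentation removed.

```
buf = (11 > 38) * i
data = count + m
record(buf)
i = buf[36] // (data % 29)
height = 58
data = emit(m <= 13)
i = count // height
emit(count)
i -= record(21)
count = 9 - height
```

count = 9 - 58

Transformed code:
buf = (11 > 38) * i
data = count + m
record(buf)
i = buf[36] // (data % 29)
data = emit(m <= 13)
i = count // 58
emit(count)
i = i - record(21)
count = 9 - 58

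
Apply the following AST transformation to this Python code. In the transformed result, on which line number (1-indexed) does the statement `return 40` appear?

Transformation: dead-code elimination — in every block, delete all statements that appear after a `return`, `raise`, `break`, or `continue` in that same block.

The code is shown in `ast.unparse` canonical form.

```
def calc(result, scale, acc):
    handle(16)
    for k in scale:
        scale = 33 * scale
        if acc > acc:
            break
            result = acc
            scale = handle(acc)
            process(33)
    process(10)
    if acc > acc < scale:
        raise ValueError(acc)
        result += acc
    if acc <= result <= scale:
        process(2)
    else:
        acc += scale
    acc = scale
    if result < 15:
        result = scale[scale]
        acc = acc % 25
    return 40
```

Transformed code:
def calc(result, scale, acc):
    handle(16)
    for k in scale:
        scale = 33 * scale
        if acc > acc:
            break
    process(10)
    if acc > acc < scale:
        raise ValueError(acc)
    if acc <= result <= scale:
        process(2)
    else:
        acc += scale
    acc = scale
    if result < 15:
        result = scale[scale]
        acc = acc % 25
    return 40

18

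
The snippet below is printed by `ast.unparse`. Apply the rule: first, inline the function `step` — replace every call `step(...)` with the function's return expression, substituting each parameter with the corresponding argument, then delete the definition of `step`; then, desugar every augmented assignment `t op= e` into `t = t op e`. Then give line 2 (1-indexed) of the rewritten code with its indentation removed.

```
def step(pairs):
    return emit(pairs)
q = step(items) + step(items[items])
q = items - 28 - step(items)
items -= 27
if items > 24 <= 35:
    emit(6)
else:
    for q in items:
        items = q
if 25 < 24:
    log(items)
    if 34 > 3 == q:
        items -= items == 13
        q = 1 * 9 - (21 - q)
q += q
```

q = items - 28 - emit(items)

Transformed code:
q = emit(items) + emit(items[items])
q = items - 28 - emit(items)
items = items - 27
if items > 24 <= 35:
    emit(6)
else:
    for q in items:
        items = q
if 25 < 24:
    log(items)
    if 34 > 3 == q:
        items = items - (items == 13)
        q = 1 * 9 - (21 - q)
q = q + q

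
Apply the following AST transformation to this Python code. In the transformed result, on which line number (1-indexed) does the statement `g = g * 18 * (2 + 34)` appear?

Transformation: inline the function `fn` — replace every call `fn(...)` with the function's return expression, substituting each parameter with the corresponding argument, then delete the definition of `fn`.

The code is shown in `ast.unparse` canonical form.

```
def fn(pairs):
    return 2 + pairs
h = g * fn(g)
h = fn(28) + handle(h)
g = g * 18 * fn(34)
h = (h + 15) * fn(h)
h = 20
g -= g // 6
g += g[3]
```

3

Transformed code:
h = g * (2 + g)
h = 2 + 28 + handle(h)
g = g * 18 * (2 + 34)
h = (h + 15) * (2 + h)
h = 20
g -= g // 6
g += g[3]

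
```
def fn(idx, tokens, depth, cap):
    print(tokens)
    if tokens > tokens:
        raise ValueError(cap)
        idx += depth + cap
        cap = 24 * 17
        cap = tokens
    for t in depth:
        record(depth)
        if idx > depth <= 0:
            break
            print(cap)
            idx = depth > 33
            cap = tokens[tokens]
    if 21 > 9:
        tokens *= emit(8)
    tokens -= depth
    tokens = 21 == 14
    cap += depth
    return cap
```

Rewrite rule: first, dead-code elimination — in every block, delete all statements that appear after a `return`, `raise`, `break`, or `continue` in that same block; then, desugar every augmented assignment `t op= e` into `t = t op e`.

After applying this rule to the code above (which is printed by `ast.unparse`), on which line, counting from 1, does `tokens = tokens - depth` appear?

Transformed code:
def fn(idx, tokens, depth, cap):
    print(tokens)
    if tokens > tokens:
        raise ValueError(cap)
    for t in depth:
        record(depth)
        if idx > depth <= 0:
            break
    if 21 > 9:
        tokens = tokens * emit(8)
    tokens = tokens - depth
    tokens = 21 == 14
    cap = cap + depth
    return cap

11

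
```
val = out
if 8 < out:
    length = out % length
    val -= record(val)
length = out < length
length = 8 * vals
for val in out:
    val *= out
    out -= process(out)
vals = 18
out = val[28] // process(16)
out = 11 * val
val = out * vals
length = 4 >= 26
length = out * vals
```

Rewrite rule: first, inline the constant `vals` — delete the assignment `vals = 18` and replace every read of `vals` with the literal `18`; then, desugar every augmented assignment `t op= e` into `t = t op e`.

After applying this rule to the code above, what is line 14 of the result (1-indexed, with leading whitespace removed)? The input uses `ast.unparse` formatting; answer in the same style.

length = out * 18

Transformed code:
val = out
if 8 < out:
    length = out % length
    val = val - record(val)
length = out < length
length = 8 * 18
for val in out:
    val = val * out
    out = out - process(out)
out = val[28] // process(16)
out = 11 * val
val = out * 18
length = 4 >= 26
length = out * 18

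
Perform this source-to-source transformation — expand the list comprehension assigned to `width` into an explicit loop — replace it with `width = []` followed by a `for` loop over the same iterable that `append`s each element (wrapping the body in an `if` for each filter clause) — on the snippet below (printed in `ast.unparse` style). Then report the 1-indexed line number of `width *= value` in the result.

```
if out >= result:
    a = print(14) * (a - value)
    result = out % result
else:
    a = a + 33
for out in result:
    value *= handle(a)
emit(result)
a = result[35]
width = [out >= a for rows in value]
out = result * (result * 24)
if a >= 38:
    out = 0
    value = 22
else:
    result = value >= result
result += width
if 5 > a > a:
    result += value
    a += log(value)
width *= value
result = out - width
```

23

Transformed code:
if out >= result:
    a = print(14) * (a - value)
    result = out % result
else:
    a = a + 33
for out in result:
    value *= handle(a)
emit(result)
a = result[35]
width = []
for rows in value:
    width.append(out >= a)
out = result * (result * 24)
if a >= 38:
    out = 0
    value = 22
else:
    result = value >= result
result += width
if 5 > a > a:
    result += value
    a += log(value)
width *= value
result = out - width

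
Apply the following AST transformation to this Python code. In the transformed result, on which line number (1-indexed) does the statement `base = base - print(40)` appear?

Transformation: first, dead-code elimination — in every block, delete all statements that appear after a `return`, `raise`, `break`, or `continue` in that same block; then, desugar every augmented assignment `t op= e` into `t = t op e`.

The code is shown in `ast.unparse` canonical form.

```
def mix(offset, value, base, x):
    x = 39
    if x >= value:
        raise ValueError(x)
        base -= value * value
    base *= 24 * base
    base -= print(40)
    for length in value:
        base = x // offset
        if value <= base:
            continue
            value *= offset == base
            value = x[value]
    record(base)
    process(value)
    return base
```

Transformed code:
def mix(offset, value, base, x):
    x = 39
    if x >= value:
        raise ValueError(x)
    base = base * (24 * base)
    base = base - print(40)
    for length in value:
        base = x // offset
        if value <= base:
            continue
    record(base)
    process(value)
    return base

6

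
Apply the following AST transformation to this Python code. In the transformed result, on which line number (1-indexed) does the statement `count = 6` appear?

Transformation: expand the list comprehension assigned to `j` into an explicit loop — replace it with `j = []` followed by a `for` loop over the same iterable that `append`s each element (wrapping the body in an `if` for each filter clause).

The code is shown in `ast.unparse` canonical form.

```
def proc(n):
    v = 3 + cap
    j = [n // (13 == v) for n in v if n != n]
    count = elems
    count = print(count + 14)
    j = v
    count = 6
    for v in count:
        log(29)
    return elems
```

Transformed code:
def proc(n):
    v = 3 + cap
    j = []
    for n in v:
        if n != n:
            j.append(n // (13 == v))
    count = elems
    count = print(count + 14)
    j = v
    count = 6
    for v in count:
        log(29)
    return elems

10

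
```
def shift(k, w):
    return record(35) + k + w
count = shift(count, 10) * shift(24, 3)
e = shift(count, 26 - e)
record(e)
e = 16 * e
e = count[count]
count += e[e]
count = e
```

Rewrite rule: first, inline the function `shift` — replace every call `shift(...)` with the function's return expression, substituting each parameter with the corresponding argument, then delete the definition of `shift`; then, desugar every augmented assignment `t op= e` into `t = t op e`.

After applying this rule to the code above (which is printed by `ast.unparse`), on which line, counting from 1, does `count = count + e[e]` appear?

Transformed code:
count = (record(35) + count + 10) * (record(35) + 24 + 3)
e = record(35) + count + (26 - e)
record(e)
e = 16 * e
e = count[count]
count = count + e[e]
count = e

6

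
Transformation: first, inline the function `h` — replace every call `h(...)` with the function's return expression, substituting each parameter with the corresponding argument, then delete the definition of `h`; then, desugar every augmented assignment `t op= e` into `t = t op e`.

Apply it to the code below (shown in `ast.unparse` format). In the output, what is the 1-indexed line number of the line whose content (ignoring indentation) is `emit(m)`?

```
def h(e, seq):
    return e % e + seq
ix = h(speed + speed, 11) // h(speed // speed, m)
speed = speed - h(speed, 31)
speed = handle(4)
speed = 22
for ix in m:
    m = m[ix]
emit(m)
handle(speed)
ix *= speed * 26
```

7

Transformed code:
ix = ((speed + speed) % (speed + speed) + 11) // (speed // speed % (speed // speed) + m)
speed = speed - (speed % speed + 31)
speed = handle(4)
speed = 22
for ix in m:
    m = m[ix]
emit(m)
handle(speed)
ix = ix * (speed * 26)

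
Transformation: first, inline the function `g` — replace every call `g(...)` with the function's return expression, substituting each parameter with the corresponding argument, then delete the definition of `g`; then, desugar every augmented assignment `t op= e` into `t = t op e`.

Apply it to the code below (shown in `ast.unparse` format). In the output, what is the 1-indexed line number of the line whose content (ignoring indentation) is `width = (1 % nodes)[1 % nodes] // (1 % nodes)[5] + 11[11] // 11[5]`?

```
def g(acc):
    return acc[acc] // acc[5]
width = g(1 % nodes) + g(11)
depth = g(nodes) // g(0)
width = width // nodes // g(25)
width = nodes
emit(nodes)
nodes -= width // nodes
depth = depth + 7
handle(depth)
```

Transformed code:
width = (1 % nodes)[1 % nodes] // (1 % nodes)[5] + 11[11] // 11[5]
depth = nodes[nodes] // nodes[5] // (0[0] // 0[5])
width = width // nodes // (25[25] // 25[5])
width = nodes
emit(nodes)
nodes = nodes - width // nodes
depth = depth + 7
handle(depth)

1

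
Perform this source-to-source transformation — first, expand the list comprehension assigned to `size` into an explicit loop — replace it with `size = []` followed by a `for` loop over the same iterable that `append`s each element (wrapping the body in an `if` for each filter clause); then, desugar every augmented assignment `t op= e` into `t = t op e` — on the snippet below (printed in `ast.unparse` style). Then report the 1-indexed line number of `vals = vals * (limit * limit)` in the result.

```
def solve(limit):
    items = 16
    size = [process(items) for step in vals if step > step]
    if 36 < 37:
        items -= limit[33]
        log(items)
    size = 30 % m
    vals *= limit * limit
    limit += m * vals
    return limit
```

Transformed code:
def solve(limit):
    items = 16
    size = []
    for step in vals:
        if step > step:
            size.append(process(items))
    if 36 < 37:
        items = items - limit[33]
        log(items)
    size = 30 % m
    vals = vals * (limit * limit)
    limit = limit + m * vals
    return limit

11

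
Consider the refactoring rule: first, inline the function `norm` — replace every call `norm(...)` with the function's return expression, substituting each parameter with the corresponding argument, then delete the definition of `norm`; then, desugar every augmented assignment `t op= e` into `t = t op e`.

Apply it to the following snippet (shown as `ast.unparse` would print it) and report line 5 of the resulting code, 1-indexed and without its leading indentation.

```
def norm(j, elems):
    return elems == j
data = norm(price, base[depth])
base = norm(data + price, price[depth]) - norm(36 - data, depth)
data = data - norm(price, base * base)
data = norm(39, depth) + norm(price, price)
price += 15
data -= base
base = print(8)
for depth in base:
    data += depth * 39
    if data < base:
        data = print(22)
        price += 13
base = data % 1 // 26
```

price = price + 15

Transformed code:
data = base[depth] == price
base = (price[depth] == data + price) - (depth == 36 - data)
data = data - (base * base == price)
data = (depth == 39) + (price == price)
price = price + 15
data = data - base
base = print(8)
for depth in base:
    data = data + depth * 39
    if data < base:
        data = print(22)
        price = price + 13
base = data % 1 // 26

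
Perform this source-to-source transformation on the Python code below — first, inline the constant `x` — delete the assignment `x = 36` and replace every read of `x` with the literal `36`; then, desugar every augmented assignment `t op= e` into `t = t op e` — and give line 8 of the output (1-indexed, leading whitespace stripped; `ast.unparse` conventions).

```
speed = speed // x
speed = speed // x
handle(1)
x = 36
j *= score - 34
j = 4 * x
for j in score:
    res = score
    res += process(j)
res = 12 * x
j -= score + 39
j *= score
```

res = res + process(j)

Transformed code:
speed = speed // 36
speed = speed // 36
handle(1)
j = j * (score - 34)
j = 4 * 36
for j in score:
    res = score
    res = res + process(j)
res = 12 * 36
j = j - (score + 39)
j = j * score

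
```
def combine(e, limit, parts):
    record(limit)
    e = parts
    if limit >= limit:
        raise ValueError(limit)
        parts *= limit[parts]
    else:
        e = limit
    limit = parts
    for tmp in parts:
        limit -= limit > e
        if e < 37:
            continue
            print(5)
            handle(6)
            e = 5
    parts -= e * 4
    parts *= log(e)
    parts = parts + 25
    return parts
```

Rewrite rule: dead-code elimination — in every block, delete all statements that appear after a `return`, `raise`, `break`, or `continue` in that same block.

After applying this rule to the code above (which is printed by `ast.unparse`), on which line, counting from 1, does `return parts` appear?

16

Transformed code:
def combine(e, limit, parts):
    record(limit)
    e = parts
    if limit >= limit:
        raise ValueError(limit)
    else:
        e = limit
    limit = parts
    for tmp in parts:
        limit -= limit > e
        if e < 37:
            continue
    parts -= e * 4
    parts *= log(e)
    parts = parts + 25
    return parts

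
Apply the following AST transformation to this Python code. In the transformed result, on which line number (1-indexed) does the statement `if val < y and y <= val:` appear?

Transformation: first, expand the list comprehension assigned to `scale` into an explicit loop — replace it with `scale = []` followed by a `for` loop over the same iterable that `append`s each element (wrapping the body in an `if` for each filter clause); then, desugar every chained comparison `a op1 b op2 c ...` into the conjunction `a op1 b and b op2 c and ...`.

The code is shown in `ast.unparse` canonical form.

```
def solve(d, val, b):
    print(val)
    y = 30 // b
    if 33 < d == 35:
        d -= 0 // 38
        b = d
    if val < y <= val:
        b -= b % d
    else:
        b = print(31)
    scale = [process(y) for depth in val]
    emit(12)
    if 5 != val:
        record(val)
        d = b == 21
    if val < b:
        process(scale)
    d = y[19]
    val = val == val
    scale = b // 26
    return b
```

Transformed code:
def solve(d, val, b):
    print(val)
    y = 30 // b
    if 33 < d and d == 35:
        d -= 0 // 38
        b = d
    if val < y and y <= val:
        b -= b % d
    else:
        b = print(31)
    scale = []
    for depth in val:
        scale.append(process(y))
    emit(12)
    if 5 != val:
        record(val)
        d = b == 21
    if val < b:
        process(scale)
    d = y[19]
    val = val == val
    scale = b // 26
    return b

7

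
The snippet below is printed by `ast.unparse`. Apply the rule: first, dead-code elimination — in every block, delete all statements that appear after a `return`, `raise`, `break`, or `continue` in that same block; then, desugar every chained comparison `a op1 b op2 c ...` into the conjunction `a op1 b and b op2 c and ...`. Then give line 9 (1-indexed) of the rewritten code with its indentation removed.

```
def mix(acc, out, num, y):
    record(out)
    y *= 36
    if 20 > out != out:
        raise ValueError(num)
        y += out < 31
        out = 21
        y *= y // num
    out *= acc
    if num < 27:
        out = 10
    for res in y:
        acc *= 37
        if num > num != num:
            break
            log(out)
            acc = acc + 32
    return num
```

Transformed code:
def mix(acc, out, num, y):
    record(out)
    y *= 36
    if 20 > out and out != out:
        raise ValueError(num)
    out *= acc
    if num < 27:
        out = 10
    for res in y:
        acc *= 37
        if num > num and num != num:
            break
    return num

for res in y:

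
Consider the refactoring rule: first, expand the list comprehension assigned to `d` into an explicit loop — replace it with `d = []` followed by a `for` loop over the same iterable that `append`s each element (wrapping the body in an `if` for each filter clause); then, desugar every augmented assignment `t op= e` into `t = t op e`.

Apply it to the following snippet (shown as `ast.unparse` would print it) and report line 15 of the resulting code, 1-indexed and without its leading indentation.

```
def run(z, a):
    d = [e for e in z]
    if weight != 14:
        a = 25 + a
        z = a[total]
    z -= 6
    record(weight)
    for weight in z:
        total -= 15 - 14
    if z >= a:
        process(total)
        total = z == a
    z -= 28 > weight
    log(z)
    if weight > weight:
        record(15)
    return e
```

z = z - (28 > weight)

Transformed code:
def run(z, a):
    d = []
    for e in z:
        d.append(e)
    if weight != 14:
        a = 25 + a
        z = a[total]
    z = z - 6
    record(weight)
    for weight in z:
        total = total - (15 - 14)
    if z >= a:
        process(total)
        total = z == a
    z = z - (28 > weight)
    log(z)
    if weight > weight:
        record(15)
    return e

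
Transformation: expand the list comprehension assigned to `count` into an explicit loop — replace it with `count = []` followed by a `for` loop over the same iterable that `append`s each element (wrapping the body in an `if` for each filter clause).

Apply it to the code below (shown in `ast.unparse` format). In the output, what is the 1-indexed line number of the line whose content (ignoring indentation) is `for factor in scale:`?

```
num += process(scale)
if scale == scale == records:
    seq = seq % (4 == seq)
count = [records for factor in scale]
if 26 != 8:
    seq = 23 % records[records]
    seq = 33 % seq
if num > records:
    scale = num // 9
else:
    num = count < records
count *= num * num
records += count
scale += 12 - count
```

Transformed code:
num += process(scale)
if scale == scale == records:
    seq = seq % (4 == seq)
count = []
for factor in scale:
    count.append(records)
if 26 != 8:
    seq = 23 % records[records]
    seq = 33 % seq
if num > records:
    scale = num // 9
else:
    num = count < records
count *= num * num
records += count
scale += 12 - count

5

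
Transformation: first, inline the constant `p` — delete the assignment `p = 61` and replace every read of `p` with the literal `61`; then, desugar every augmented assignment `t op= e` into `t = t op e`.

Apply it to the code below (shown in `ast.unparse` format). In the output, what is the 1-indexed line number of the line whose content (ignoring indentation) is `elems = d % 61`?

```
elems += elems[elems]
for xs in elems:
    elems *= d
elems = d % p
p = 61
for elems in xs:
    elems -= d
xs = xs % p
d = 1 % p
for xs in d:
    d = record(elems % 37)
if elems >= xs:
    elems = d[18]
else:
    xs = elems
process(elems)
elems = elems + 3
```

Transformed code:
elems = elems + elems[elems]
for xs in elems:
    elems = elems * d
elems = d % 61
for elems in xs:
    elems = elems - d
xs = xs % 61
d = 1 % 61
for xs in d:
    d = record(elems % 37)
if elems >= xs:
    elems = d[18]
else:
    xs = elems
process(elems)
elems = elems + 3

4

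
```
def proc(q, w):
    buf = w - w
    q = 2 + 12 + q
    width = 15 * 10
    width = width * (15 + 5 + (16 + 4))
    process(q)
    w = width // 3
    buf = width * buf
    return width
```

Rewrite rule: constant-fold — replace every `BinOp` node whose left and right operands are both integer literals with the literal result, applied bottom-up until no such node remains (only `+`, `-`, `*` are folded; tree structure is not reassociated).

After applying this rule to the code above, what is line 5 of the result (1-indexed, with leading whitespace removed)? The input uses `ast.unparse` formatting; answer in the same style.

Transformed code:
def proc(q, w):
    buf = w - w
    q = 14 + q
    width = 150
    width = width * 40
    process(q)
    w = width // 3
    buf = width * buf
    return width

width = width * 40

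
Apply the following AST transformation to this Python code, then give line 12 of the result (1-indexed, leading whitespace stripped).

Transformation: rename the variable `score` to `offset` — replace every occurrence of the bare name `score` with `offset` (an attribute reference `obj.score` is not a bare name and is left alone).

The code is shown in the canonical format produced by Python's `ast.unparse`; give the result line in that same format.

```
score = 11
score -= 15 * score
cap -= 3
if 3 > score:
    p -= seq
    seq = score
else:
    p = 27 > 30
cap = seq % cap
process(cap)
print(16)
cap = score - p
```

Transformed code:
offset = 11
offset -= 15 * offset
cap -= 3
if 3 > offset:
    p -= seq
    seq = offset
else:
    p = 27 > 30
cap = seq % cap
process(cap)
print(16)
cap = offset - p

cap = offset - p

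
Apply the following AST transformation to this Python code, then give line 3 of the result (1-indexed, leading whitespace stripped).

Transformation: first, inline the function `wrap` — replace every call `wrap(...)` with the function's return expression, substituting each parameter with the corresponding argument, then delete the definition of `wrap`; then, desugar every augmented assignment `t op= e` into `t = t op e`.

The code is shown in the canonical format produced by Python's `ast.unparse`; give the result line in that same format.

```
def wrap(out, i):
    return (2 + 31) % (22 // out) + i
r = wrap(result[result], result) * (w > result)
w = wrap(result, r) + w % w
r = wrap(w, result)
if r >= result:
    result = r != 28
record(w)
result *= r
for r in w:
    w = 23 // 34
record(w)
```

r = (2 + 31) % (22 // w) + result

Transformed code:
r = ((2 + 31) % (22 // result[result]) + result) * (w > result)
w = (2 + 31) % (22 // result) + r + w % w
r = (2 + 31) % (22 // w) + result
if r >= result:
    result = r != 28
record(w)
result = result * r
for r in w:
    w = 23 // 34
record(w)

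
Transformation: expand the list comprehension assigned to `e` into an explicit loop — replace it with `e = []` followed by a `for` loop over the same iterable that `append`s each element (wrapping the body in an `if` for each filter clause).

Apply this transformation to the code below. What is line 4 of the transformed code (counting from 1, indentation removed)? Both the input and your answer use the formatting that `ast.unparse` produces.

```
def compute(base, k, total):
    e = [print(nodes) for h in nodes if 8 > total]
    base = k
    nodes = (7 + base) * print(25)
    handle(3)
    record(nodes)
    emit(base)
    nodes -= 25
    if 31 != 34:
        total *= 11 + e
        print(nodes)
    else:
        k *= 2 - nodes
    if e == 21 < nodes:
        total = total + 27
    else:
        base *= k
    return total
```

Transformed code:
def compute(base, k, total):
    e = []
    for h in nodes:
        if 8 > total:
            e.append(print(nodes))
    base = k
    nodes = (7 + base) * print(25)
    handle(3)
    record(nodes)
    emit(base)
    nodes -= 25
    if 31 != 34:
        total *= 11 + e
        print(nodes)
    else:
        k *= 2 - nodes
    if e == 21 < nodes:
        total = total + 27
    else:
        base *= k
    return total

if 8 > total:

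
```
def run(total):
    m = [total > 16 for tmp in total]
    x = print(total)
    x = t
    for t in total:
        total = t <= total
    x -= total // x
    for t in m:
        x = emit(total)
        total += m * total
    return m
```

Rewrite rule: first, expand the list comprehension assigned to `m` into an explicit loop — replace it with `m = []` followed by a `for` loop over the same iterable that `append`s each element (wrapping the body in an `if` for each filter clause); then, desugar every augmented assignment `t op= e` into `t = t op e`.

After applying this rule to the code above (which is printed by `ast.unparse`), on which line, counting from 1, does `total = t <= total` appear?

Transformed code:
def run(total):
    m = []
    for tmp in total:
        m.append(total > 16)
    x = print(total)
    x = t
    for t in total:
        total = t <= total
    x = x - total // x
    for t in m:
        x = emit(total)
        total = total + m * total
    return m

8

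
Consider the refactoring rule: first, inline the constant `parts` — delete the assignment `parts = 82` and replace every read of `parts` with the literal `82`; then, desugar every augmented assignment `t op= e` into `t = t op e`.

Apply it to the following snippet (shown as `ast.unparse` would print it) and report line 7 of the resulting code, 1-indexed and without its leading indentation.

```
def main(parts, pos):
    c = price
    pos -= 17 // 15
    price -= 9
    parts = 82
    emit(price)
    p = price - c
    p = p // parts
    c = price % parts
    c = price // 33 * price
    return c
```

Transformed code:
def main(parts, pos):
    c = price
    pos = pos - 17 // 15
    price = price - 9
    emit(price)
    p = price - c
    p = p // 82
    c = price % 82
    c = price // 33 * price
    return c

p = p // 82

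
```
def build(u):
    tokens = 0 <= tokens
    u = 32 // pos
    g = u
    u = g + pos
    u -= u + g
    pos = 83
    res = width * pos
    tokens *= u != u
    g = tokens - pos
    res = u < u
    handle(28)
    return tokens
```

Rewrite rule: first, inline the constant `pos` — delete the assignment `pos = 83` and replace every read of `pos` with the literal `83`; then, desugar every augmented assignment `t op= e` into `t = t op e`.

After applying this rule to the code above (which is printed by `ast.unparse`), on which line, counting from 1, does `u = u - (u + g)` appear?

6

Transformed code:
def build(u):
    tokens = 0 <= tokens
    u = 32 // 83
    g = u
    u = g + 83
    u = u - (u + g)
    res = width * 83
    tokens = tokens * (u != u)
    g = tokens - 83
    res = u < u
    handle(28)
    return tokens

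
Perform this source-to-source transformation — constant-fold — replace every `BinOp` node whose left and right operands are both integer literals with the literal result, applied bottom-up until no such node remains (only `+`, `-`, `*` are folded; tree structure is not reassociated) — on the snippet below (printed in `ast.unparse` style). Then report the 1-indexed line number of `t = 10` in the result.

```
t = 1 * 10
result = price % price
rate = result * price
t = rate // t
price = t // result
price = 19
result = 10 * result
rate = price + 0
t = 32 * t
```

Transformed code:
t = 10
result = price % price
rate = result * price
t = rate // t
price = t // result
price = 19
result = 10 * result
rate = price + 0
t = 32 * t

1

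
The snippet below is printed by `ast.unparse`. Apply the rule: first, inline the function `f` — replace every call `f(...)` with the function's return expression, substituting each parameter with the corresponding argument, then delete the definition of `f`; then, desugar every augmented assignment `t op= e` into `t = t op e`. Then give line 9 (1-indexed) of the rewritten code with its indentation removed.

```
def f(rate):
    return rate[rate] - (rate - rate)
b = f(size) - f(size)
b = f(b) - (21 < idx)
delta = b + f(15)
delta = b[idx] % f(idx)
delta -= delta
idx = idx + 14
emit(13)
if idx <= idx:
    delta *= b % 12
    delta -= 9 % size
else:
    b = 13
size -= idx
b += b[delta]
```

delta = delta * (b % 12)

Transformed code:
b = size[size] - (size - size) - (size[size] - (size - size))
b = b[b] - (b - b) - (21 < idx)
delta = b + (15[15] - (15 - 15))
delta = b[idx] % (idx[idx] - (idx - idx))
delta = delta - delta
idx = idx + 14
emit(13)
if idx <= idx:
    delta = delta * (b % 12)
    delta = delta - 9 % size
else:
    b = 13
size = size - idx
b = b + b[delta]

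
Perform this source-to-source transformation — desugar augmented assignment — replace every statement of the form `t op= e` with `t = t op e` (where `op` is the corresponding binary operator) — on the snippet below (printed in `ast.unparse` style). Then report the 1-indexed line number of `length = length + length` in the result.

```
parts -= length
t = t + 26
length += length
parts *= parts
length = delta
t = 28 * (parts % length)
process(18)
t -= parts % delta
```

3

Transformed code:
parts = parts - length
t = t + 26
length = length + length
parts = parts * parts
length = delta
t = 28 * (parts % length)
process(18)
t = t - parts % delta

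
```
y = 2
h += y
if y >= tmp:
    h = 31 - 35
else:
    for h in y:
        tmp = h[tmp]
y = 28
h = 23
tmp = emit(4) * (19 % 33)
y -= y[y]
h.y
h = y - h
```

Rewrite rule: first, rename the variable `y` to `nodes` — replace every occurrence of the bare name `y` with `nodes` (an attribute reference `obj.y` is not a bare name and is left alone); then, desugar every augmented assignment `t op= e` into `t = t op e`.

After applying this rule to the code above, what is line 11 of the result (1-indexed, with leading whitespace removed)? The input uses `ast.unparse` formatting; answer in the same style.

nodes = nodes - nodes[nodes]

Transformed code:
nodes = 2
h = h + nodes
if nodes >= tmp:
    h = 31 - 35
else:
    for h in nodes:
        tmp = h[tmp]
nodes = 28
h = 23
tmp = emit(4) * (19 % 33)
nodes = nodes - nodes[nodes]
h.y
h = nodes - h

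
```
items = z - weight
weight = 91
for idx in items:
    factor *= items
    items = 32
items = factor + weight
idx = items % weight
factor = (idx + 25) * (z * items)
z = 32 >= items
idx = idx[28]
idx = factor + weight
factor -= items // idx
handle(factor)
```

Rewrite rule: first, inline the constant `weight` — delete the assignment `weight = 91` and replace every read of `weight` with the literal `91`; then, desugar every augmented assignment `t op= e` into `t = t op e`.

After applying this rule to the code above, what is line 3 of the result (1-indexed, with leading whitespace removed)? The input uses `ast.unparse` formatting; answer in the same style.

Transformed code:
items = z - 91
for idx in items:
    factor = factor * items
    items = 32
items = factor + 91
idx = items % 91
factor = (idx + 25) * (z * items)
z = 32 >= items
idx = idx[28]
idx = factor + 91
factor = factor - items // idx
handle(factor)

factor = factor * items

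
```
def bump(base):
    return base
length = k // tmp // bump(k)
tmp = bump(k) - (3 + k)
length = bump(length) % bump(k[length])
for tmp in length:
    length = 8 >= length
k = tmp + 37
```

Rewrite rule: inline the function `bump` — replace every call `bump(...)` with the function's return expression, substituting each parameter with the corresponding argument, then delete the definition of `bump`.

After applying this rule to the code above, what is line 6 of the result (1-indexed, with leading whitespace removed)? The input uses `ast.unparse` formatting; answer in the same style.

Transformed code:
length = k // tmp // k
tmp = k - (3 + k)
length = length % k[length]
for tmp in length:
    length = 8 >= length
k = tmp + 37

k = tmp + 37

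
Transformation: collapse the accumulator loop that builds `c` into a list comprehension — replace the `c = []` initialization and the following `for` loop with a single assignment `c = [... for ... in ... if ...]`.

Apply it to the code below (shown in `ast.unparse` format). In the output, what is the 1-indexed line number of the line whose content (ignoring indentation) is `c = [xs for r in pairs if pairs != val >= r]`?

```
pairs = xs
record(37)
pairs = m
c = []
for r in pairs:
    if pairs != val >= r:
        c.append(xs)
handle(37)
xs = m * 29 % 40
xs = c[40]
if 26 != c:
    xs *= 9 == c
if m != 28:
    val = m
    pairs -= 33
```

Transformed code:
pairs = xs
record(37)
pairs = m
c = [xs for r in pairs if pairs != val >= r]
handle(37)
xs = m * 29 % 40
xs = c[40]
if 26 != c:
    xs *= 9 == c
if m != 28:
    val = m
    pairs -= 33

4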